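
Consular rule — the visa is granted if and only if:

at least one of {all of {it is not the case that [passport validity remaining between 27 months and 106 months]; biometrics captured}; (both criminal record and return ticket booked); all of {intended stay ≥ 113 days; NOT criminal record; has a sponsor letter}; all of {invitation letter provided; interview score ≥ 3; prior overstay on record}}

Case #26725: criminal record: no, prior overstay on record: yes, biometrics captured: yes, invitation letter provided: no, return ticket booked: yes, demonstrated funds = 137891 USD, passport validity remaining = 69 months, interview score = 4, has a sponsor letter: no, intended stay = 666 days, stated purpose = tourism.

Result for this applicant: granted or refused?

Atomic conditions:
  passport validity remaining between 27 months and 106 months: 69 in [27, 106] is true
  biometrics captured: yes → true
  criminal record: no → false
  return ticket booked: yes → true
  intended stay ≥ 113 days: 666 ≥ 113 is true
  NOT criminal record: no → true
  has a sponsor letter: no → false
  invitation letter provided: no → false
  interview score ≥ 3: 4 ≥ 3 is true
  prior overstay on record: yes → true
Combine:
[1.1] NOT true = false
[1] false AND true = false
[2] false AND true = false
[3] true AND true AND false = false
[4] false AND true AND true = false
[root] false OR false OR false OR false = false
Overall: false → refused

Refused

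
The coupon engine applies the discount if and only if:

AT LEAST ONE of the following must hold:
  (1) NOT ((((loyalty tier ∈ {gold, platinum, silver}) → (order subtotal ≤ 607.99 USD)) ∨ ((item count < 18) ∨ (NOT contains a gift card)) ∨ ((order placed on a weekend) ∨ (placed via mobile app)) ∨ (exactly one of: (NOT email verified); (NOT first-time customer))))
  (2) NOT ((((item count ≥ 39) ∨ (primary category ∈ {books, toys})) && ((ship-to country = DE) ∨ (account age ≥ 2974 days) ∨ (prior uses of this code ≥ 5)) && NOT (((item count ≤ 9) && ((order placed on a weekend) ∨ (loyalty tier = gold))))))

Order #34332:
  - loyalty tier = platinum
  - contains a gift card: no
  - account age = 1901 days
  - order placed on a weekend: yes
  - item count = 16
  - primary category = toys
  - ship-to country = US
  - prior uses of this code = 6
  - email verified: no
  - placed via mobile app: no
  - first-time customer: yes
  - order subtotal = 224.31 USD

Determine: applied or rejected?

Atomic conditions:
  loyalty tier ∈ {gold, platinum, silver}: platinum is in the set → true
  order subtotal ≤ 607.99 USD: 224.31 ≤ 607.99 is true
  item count < 18: 16 < 18 is true
  NOT contains a gift card: no → true
  order placed on a weekend: yes → true
  placed via mobile app: no → false
  NOT email verified: no → true
  NOT first-time customer: yes → false
  item count ≥ 39: 16 ≥ 39 is false
  primary category ∈ {books, toys}: toys is in the set → true
  ship-to country = DE: US == DE is false
  account age ≥ 2974 days: 1901 ≥ 2974 is false
  prior uses of this code ≥ 5: 6 ≥ 5 is true
  item count ≤ 9: 16 ≤ 9 is false
  loyalty tier = gold: platinum == gold is false
Combine:
[1.1.1] true → true = true
[1.1.2] true OR true = true
[1.1.3] true OR false = true
[1.1.4] exactly-one(true, false) = true
[1.1] true OR true OR true OR true = true
[1] NOT true = false
[2.1.1] false OR true = true
[2.1.2] false OR false OR true = true
[2.1.3.1.2] true OR false = true
[2.1.3.1] false AND true = false
[2.1.3] NOT false = true
[2.1] true AND true AND true = true
[2] NOT true = false
[root] false OR false = false
Overall: false → rejected

Rejected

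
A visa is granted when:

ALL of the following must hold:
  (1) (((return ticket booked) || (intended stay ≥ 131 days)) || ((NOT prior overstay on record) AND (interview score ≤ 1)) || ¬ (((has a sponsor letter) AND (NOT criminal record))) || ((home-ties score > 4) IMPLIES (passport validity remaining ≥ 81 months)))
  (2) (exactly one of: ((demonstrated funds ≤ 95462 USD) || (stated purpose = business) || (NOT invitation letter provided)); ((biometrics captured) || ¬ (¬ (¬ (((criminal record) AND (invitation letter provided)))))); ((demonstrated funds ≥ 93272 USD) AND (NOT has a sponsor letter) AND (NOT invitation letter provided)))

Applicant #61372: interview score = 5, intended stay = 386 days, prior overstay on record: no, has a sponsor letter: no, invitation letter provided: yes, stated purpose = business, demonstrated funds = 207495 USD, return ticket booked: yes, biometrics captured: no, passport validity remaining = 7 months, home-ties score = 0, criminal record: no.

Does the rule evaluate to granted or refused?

Refused

Atomic conditions:
  return ticket booked: yes → true
  intended stay ≥ 131 days: 386 ≥ 131 is true
  NOT prior overstay on record: no → true
  interview score ≤ 1: 5 ≤ 1 is false
  has a sponsor letter: no → false
  NOT criminal record: no → true
  home-ties score > 4: 0 > 4 is false
  passport validity remaining ≥ 81 months: 7 ≥ 81 is false
  demonstrated funds ≤ 95462 USD: 207495 ≤ 95462 is false
  stated purpose = business: business == business is true
  NOT invitation letter provided: yes → false
  biometrics captured: no → false
  criminal record: no → false
  invitation letter provided: yes → true
  demonstrated funds ≥ 93272 USD: 207495 ≥ 93272 is true
  NOT has a sponsor letter: no → true
Combine:
[1.1] true OR true = true
[1.2] true AND false = false
[1.3.1] false AND true = false
[1.3] NOT false = true
[1.4] false → false (antecedent false ⇒ implication holds) = true
[1] true OR false OR true OR true = true
[2.1] false OR true OR false = true
[2.2.2.1.1.1] false AND true = false
[2.2.2.1.1] NOT false = true
[2.2.2.1] NOT true = false
[2.2.2] NOT false = true
[2.2] false OR true = true
[2.3] true AND true AND false = false
[2] exactly-one(true, true, false) = false
[root] true AND false = false
Overall: false → refused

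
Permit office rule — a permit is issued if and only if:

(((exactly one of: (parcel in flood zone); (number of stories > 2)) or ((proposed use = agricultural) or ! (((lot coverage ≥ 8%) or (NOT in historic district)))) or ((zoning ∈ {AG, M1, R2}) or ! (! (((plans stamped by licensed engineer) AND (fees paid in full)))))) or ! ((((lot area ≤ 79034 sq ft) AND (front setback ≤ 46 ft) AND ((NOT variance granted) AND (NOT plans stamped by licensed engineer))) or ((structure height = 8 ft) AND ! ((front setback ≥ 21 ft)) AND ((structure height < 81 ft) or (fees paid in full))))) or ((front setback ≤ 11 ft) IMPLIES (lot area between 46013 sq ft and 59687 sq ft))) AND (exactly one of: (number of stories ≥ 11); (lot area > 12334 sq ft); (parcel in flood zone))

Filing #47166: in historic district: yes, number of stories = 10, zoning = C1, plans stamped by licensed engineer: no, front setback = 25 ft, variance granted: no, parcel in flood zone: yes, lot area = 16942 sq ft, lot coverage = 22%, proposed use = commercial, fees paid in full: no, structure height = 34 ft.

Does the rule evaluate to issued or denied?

Atomic conditions:
  parcel in flood zone: yes → true
  number of stories > 2: 10 > 2 is true
  proposed use = agricultural: commercial == agricultural is false
  lot coverage ≥ 8%: 22 ≥ 8 is true
  NOT in historic district: yes → false
  zoning ∈ {AG, M1, R2}: C1 is not in the set → false
  plans stamped by licensed engineer: no → false
  fees paid in full: no → false
  lot area ≤ 79034 sq ft: 16942 ≤ 79034 is true
  front setback ≤ 46 ft: 25 ≤ 46 is true
  NOT variance granted: no → true
  NOT plans stamped by licensed engineer: no → true
  structure height = 8 ft: 34 == 8 is false
  front setback ≥ 21 ft: 25 ≥ 21 is true
  structure height < 81 ft: 34 < 81 is true
  front setback ≤ 11 ft: 25 ≤ 11 is false
  lot area between 46013 sq ft and 59687 sq ft: 16942 in [46013, 59687] is false
  number of stories ≥ 11: 10 ≥ 11 is false
  lot area > 12334 sq ft: 16942 > 12334 is true
Combine:
[1.1.1] exactly-one(true, true) = false
[1.1.2.2.1] true OR false = true
[1.1.2.2] NOT true = false
[1.1.2] false OR false = false
[1.1.3.2.1.1] false AND false = false
[1.1.3.2.1] NOT false = true
[1.1.3.2] NOT true = false
[1.1.3] false OR false = false
[1.1] false OR false OR false = false
[1.2.1.1.3] true AND true = true
[1.2.1.1] true AND true AND true = true
[1.2.1.2.2] NOT true = false
[1.2.1.2.3] true OR false = true
[1.2.1.2] false AND false AND true = false
[1.2.1] true OR false = true
[1.2] NOT true = false
[1.3] false → false (antecedent false ⇒ implication holds) = true
[1] false OR false OR true = true
[2] exactly-one(false, true, true) = false
[root] true AND false = false
Overall: false → denied

Denied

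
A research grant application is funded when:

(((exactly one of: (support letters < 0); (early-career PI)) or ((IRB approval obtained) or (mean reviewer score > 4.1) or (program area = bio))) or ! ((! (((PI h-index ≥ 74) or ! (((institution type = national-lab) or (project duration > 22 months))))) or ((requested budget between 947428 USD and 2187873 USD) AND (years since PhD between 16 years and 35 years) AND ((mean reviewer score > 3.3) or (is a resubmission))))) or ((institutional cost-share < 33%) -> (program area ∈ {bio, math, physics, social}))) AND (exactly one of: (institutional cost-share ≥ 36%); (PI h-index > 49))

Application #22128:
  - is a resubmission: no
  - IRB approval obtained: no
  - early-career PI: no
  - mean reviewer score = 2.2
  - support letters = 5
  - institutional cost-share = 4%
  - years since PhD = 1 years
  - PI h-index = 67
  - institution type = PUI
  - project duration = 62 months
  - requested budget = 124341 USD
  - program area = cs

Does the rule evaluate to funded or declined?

Atomic conditions:
  support letters < 0: 5 < 0 is false
  early-career PI: no → false
  IRB approval obtained: no → false
  mean reviewer score > 4.1: 2.2 > 4.1 is false
  program area = bio: cs == bio is false
  PI h-index ≥ 74: 67 ≥ 74 is false
  institution type = national-lab: PUI == national-lab is false
  project duration > 22 months: 62 > 22 is true
  requested budget between 947428 USD and 2187873 USD: 124341 in [947428, 2187873] is false
  years since PhD between 16 years and 35 years: 1 in [16, 35] is false
  mean reviewer score > 3.3: 2.2 > 3.3 is false
  is a resubmission: no → false
  institutional cost-share < 33%: 4 < 33 is true
  program area ∈ {bio, math, physics, social}: cs is not in the set → false
  institutional cost-share ≥ 36%: 4 ≥ 36 is false
  PI h-index > 49: 67 > 49 is true
Combine:
[1.1.1] exactly-one(false, false) = false
[1.1.2] false OR false OR false = false
[1.1] false OR false = false
[1.2.1.1.1.2.1] false OR true = true
[1.2.1.1.1.2] NOT true = false
[1.2.1.1.1] false OR false = false
[1.2.1.1] NOT false = true
[1.2.1.2.3] false OR false = false
[1.2.1.2] false AND false AND false = false
[1.2.1] true OR false = true
[1.2] NOT true = false
[1.3] true → false = false
[1] false OR false OR false = false
[2] exactly-one(false, true) = true
[root] false AND true = false
Overall: false → declined

Declined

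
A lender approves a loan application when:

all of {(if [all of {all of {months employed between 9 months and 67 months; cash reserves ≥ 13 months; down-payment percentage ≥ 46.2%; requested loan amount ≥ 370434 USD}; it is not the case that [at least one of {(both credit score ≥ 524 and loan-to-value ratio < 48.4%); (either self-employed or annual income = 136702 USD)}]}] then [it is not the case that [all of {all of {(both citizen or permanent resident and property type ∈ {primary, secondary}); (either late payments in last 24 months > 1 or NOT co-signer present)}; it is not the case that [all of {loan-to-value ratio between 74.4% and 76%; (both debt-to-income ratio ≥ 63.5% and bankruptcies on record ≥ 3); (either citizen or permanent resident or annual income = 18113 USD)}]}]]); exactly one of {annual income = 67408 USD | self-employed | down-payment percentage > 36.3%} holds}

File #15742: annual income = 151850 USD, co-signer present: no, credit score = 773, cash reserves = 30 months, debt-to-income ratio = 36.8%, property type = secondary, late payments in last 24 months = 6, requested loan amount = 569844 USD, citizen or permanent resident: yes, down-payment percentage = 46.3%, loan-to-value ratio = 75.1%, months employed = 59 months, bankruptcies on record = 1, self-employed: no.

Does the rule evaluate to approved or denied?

Denied

Atomic conditions:
  months employed between 9 months and 67 months: 59 in [9, 67] is true
  cash reserves ≥ 13 months: 30 ≥ 13 is true
  down-payment percentage ≥ 46.2%: 46.3 ≥ 46.2 is true
  requested loan amount ≥ 370434 USD: 569844 ≥ 370434 is true
  credit score ≥ 524: 773 ≥ 524 is true
  loan-to-value ratio < 48.4%: 75.1 < 48.4 is false
  self-employed: no → false
  annual income = 136702 USD: 151850 == 136702 is false
  citizen or permanent resident: yes → true
  property type ∈ {primary, secondary}: secondary is in the set → true
  late payments in last 24 months > 1: 6 > 1 is true
  NOT co-signer present: no → true
  loan-to-value ratio between 74.4% and 76%: 75.1 in [74.4, 76] is true
  debt-to-income ratio ≥ 63.5%: 36.8 ≥ 63.5 is false
  bankruptcies on record ≥ 3: 1 ≥ 3 is false
  annual income = 18113 USD: 151850 == 18113 is false
  annual income = 67408 USD: 151850 == 67408 is false
  down-payment percentage > 36.3%: 46.3 > 36.3 is true
Combine:
[1.1.1] true AND true AND true AND true = true
[1.1.2.1.1] true AND false = false
[1.1.2.1.2] false OR false = false
[1.1.2.1] false OR false = false
[1.1.2] NOT false = true
[1.1] true AND true = true
[1.2.1.1.1] true AND true = true
[1.2.1.1.2] true OR true = true
[1.2.1.1] true AND true = true
[1.2.1.2.1.2] false AND false = false
[1.2.1.2.1.3] true OR false = true
[1.2.1.2.1] true AND false AND true = false
[1.2.1.2] NOT false = true
[1.2.1] true AND true = true
[1.2] NOT true = false
[1] true → false = false
[2] exactly-one(false, false, true) = true
[root] false AND true = false
Overall: false → denied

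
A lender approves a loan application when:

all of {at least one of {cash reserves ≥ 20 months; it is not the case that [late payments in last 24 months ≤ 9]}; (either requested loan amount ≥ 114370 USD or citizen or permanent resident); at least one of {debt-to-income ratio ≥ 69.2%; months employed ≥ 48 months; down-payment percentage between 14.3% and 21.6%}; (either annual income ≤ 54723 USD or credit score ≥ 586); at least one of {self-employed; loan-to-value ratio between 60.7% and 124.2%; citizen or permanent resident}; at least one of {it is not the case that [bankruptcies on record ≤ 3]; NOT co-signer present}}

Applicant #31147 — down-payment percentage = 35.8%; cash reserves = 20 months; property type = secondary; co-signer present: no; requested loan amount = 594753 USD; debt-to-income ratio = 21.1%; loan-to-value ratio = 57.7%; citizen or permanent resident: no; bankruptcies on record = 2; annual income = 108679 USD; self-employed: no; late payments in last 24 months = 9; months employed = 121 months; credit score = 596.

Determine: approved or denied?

Denied

Atomic conditions:
  cash reserves ≥ 20 months: 20 ≥ 20 is true
  late payments in last 24 months ≤ 9: 9 ≤ 9 is true
  requested loan amount ≥ 114370 USD: 594753 ≥ 114370 is true
  citizen or permanent resident: no → false
  debt-to-income ratio ≥ 69.2%: 21.1 ≥ 69.2 is false
  months employed ≥ 48 months: 121 ≥ 48 is true
  down-payment percentage between 14.3% and 21.6%: 35.8 in [14.3, 21.6] is false
  annual income ≤ 54723 USD: 108679 ≤ 54723 is false
  credit score ≥ 586: 596 ≥ 586 is true
  self-employed: no → false
  loan-to-value ratio between 60.7% and 124.2%: 57.7 in [60.7, 124.2] is false
  bankruptcies on record ≤ 3: 2 ≤ 3 is true
  NOT co-signer present: no → true
Combine:
[1.2] NOT true = false
[1] true OR false = true
[2] true OR false = true
[3] false OR true OR false = true
[4] false OR true = true
[5] false OR false OR false = false
[6.1] NOT true = false
[6] false OR true = true
[root] true AND true AND true AND true AND false AND true = false
Overall: false → denied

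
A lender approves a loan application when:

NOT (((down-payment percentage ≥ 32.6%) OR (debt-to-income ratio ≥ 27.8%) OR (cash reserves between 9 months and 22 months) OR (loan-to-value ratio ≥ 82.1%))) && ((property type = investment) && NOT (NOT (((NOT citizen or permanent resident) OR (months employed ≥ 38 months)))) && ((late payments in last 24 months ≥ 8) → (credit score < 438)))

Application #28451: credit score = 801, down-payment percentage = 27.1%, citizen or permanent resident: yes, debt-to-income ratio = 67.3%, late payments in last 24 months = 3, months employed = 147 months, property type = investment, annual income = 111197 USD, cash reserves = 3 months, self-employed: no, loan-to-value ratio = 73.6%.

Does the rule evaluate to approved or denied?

Atomic conditions:
  down-payment percentage ≥ 32.6%: 27.1 ≥ 32.6 is false
  debt-to-income ratio ≥ 27.8%: 67.3 ≥ 27.8 is true
  cash reserves between 9 months and 22 months: 3 in [9, 22] is false
  loan-to-value ratio ≥ 82.1%: 73.6 ≥ 82.1 is false
  property type = investment: investment == investment is true
  NOT citizen or permanent resident: yes → false
  months employed ≥ 38 months: 147 ≥ 38 is true
  late payments in last 24 months ≥ 8: 3 ≥ 8 is false
  credit score < 438: 801 < 438 is false
Combine:
[1.1] false OR true OR false OR false = true
[1] NOT true = false
[2.2.1.1] false OR true = true
[2.2.1] NOT true = false
[2.2] NOT false = true
[2.3] false → false (antecedent false ⇒ implication holds) = true
[2] true AND true AND true = true
[root] false AND true = false
Overall: false → denied

Denied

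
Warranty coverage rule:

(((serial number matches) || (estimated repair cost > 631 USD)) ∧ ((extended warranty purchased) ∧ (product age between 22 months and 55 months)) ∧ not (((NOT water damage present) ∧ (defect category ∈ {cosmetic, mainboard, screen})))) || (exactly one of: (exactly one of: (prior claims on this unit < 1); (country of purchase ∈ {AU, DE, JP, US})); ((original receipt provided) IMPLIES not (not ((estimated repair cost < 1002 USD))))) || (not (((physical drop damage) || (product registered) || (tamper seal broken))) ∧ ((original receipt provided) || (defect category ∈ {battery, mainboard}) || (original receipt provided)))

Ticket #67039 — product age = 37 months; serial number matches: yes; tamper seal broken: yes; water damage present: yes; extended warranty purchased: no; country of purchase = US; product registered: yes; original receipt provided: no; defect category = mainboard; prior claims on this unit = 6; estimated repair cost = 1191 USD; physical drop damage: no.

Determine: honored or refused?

Refused

Atomic conditions:
  serial number matches: yes → true
  estimated repair cost > 631 USD: 1191 > 631 is true
  extended warranty purchased: no → false
  product age between 22 months and 55 months: 37 in [22, 55] is true
  NOT water damage present: yes → false
  defect category ∈ {cosmetic, mainboard, screen}: mainboard is in the set → true
  prior claims on this unit < 1: 6 < 1 is false
  country of purchase ∈ {AU, DE, JP, US}: US is in the set → true
  original receipt provided: no → false
  estimated repair cost < 1002 USD: 1191 < 1002 is false
  physical drop damage: no → false
  product registered: yes → true
  tamper seal broken: yes → true
  defect category ∈ {battery, mainboard}: mainboard is in the set → true
Combine:
[1.1] true OR true = true
[1.2] false AND true = false
[1.3.1] false AND true = false
[1.3] NOT false = true
[1] true AND false AND true = false
[2.1] exactly-one(false, true) = true
[2.2.2.1] NOT false = true
[2.2.2] NOT true = false
[2.2] false → false (antecedent false ⇒ implication holds) = true
[2] exactly-one(true, true) = false
[3.1.1] false OR true OR true = true
[3.1] NOT true = false
[3.2] false OR true OR false = true
[3] false AND true = false
[root] false OR false OR false = false
Overall: false → refused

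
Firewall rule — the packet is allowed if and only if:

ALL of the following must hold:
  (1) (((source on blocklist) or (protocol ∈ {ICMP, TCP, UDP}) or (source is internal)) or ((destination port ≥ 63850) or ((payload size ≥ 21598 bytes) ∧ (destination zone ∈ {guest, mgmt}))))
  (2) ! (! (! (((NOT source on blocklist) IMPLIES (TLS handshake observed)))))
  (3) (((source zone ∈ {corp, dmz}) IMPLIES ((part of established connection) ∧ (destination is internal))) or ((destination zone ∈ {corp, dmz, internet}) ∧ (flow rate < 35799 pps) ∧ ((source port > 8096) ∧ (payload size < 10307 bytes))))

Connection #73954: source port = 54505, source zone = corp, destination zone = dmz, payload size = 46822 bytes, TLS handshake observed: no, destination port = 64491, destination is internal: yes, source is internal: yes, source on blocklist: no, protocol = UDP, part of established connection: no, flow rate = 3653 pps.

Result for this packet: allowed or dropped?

Atomic conditions:
  source on blocklist: no → false
  protocol ∈ {ICMP, TCP, UDP}: UDP is in the set → true
  source is internal: yes → true
  destination port ≥ 63850: 64491 ≥ 63850 is true
  payload size ≥ 21598 bytes: 46822 ≥ 21598 is true
  destination zone ∈ {guest, mgmt}: dmz is not in the set → false
  NOT source on blocklist: no → true
  TLS handshake observed: no → false
  source zone ∈ {corp, dmz}: corp is in the set → true
  part of established connection: no → false
  destination is internal: yes → true
  destination zone ∈ {corp, dmz, internet}: dmz is in the set → true
  flow rate < 35799 pps: 3653 < 35799 is true
  source port > 8096: 54505 > 8096 is true
  payload size < 10307 bytes: 46822 < 10307 is false
Combine:
[1.1] false OR true OR true = true
[1.2.2] true AND false = false
[1.2] true OR false = true
[1] true OR true = true
[2.1.1.1] true → false = false
[2.1.1] NOT false = true
[2.1] NOT true = false
[2] NOT false = true
[3.1.2] false AND true = false
[3.1] true → false = false
[3.2.3] true AND false = false
[3.2] true AND true AND false = false
[3] false OR false = false
[root] true AND true AND false = false
Overall: false → dropped

Dropped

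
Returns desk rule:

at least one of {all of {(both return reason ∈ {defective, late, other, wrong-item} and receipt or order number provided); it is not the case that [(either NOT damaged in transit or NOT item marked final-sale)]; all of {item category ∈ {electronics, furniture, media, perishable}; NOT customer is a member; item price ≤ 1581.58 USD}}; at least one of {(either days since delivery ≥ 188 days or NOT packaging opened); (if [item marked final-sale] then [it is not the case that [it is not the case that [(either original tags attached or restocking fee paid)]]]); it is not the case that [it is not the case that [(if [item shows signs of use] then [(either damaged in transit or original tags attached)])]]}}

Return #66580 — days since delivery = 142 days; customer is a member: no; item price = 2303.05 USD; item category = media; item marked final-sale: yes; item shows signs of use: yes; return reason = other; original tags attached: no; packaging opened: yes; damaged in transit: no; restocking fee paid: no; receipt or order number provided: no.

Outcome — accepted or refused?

Atomic conditions:
  return reason ∈ {defective, late, other, wrong-item}: other is in the set → true
  receipt or order number provided: no → false
  NOT damaged in transit: no → true
  NOT item marked final-sale: yes → false
  item category ∈ {electronics, furniture, media, perishable}: media is in the set → true
  NOT customer is a member: no → true
  item price ≤ 1581.58 USD: 2303.05 ≤ 1581.58 is false
  days since delivery ≥ 188 days: 142 ≥ 188 is false
  NOT packaging opened: yes → false
  item marked final-sale: yes → true
  original tags attached: no → false
  restocking fee paid: no → false
  item shows signs of use: yes → true
  damaged in transit: no → false
Combine:
[1.1] true AND false = false
[1.2.1] true OR false = true
[1.2] NOT true = false
[1.3] true AND true AND false = false
[1] false AND false AND false = false
[2.1] false OR false = false
[2.2.2.1.1] false OR false = false
[2.2.2.1] NOT false = true
[2.2.2] NOT true = false
[2.2] true → false = false
[2.3.1.1.2] false OR false = false
[2.3.1.1] true → false = false
[2.3.1] NOT false = true
[2.3] NOT true = false
[2] false OR false OR false = false
[root] false OR false = false
Overall: false → refused

Refused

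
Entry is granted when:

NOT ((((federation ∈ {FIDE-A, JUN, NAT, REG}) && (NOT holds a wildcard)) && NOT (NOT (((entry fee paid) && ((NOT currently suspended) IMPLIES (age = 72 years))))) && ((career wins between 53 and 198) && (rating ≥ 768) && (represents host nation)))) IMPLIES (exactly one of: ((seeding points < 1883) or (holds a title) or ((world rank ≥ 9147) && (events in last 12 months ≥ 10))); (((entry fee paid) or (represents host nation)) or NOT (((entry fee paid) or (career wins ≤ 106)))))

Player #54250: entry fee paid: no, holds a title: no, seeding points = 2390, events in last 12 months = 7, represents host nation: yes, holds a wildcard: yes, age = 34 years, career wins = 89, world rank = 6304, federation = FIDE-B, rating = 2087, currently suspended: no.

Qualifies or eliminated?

Qualifies

Atomic conditions:
  federation ∈ {FIDE-A, JUN, NAT, REG}: FIDE-B is not in the set → false
  NOT holds a wildcard: yes → false
  entry fee paid: no → false
  NOT currently suspended: no → true
  age = 72 years: 34 == 72 is false
  career wins between 53 and 198: 89 in [53, 198] is true
  rating ≥ 768: 2087 ≥ 768 is true
  represents host nation: yes → true
  seeding points < 1883: 2390 < 1883 is false
  holds a title: no → false
  world rank ≥ 9147: 6304 ≥ 9147 is false
  events in last 12 months ≥ 10: 7 ≥ 10 is false
  career wins ≤ 106: 89 ≤ 106 is true
Combine:
[1.1.1] false AND false = false
[1.1.2.1.1.2] true → false = false
[1.1.2.1.1] false AND false = false
[1.1.2.1] NOT false = true
[1.1.2] NOT true = false
[1.1.3] true AND true AND true = true
[1.1] false AND false AND true = false
[1] NOT false = true
[2.1.3] false AND false = false
[2.1] false OR false OR false = false
[2.2.1] false OR true = true
[2.2.2.1] false OR true = true
[2.2.2] NOT true = false
[2.2] true OR false = true
[2] exactly-one(false, true) = true
[root] true → true = true
Overall: true → qualifies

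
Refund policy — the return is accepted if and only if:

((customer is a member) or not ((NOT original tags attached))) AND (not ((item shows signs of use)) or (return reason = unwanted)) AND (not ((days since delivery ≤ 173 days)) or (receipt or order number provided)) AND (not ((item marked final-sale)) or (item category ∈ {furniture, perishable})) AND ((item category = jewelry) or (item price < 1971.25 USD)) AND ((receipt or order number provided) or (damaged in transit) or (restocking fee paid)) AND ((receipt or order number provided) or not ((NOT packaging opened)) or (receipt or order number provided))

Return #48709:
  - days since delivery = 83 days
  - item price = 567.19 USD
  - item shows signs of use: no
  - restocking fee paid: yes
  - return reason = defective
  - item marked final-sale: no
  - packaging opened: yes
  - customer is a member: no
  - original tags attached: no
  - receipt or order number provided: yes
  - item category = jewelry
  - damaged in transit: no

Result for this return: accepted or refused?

Refused

Atomic conditions:
  customer is a member: no → false
  NOT original tags attached: no → true
  item shows signs of use: no → false
  return reason = unwanted: defective == unwanted is false
  days since delivery ≤ 173 days: 83 ≤ 173 is true
  receipt or order number provided: yes → true
  item marked final-sale: no → false
  item category ∈ {furniture, perishable}: jewelry is not in the set → false
  item category = jewelry: jewelry == jewelry is true
  item price < 1971.25 USD: 567.19 < 1971.25 is true
  damaged in transit: no → false
  restocking fee paid: yes → true
  NOT packaging opened: yes → false
Combine:
[1.2] NOT true = false
[1] false OR false = false
[2.1] NOT false = true
[2] true OR false = true
[3.1] NOT true = false
[3] false OR true = true
[4.1] NOT false = true
[4] true OR false = true
[5] true OR true = true
[6] true OR false OR true = true
[7.2] NOT false = true
[7] true OR true OR true = true
[root] false AND true AND true AND true AND true AND true AND true = false
Overall: false → refused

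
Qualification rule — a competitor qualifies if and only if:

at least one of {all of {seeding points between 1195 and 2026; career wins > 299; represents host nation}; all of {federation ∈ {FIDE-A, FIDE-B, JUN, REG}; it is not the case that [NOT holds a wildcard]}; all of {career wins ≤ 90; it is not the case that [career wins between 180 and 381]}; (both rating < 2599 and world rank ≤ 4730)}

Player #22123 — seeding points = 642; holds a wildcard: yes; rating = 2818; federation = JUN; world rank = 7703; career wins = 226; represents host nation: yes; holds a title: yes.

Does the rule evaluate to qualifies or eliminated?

Qualifies

Atomic conditions:
  seeding points between 1195 and 2026: 642 in [1195, 2026] is false
  career wins > 299: 226 > 299 is false
  represents host nation: yes → true
  federation ∈ {FIDE-A, FIDE-B, JUN, REG}: JUN is in the set → true
  NOT holds a wildcard: yes → false
  career wins ≤ 90: 226 ≤ 90 is false
  career wins between 180 and 381: 226 in [180, 381] is true
  rating < 2599: 2818 < 2599 is false
  world rank ≤ 4730: 7703 ≤ 4730 is false
Combine:
[1] false AND false AND true = false
[2.2] NOT false = true
[2] true AND true = true
[3.2] NOT true = false
[3] false AND false = false
[4] false AND false = false
[root] false OR true OR false OR false = true
Overall: true → qualifies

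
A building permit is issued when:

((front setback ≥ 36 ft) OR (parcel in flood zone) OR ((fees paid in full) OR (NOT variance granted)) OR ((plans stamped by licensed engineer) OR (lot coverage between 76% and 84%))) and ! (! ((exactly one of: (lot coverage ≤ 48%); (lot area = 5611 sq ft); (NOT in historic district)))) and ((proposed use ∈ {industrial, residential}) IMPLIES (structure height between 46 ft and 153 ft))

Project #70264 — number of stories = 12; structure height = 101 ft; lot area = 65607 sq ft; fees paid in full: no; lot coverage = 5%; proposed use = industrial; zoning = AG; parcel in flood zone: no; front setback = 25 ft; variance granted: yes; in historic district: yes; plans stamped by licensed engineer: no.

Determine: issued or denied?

Atomic conditions:
  front setback ≥ 36 ft: 25 ≥ 36 is false
  parcel in flood zone: no → false
  fees paid in full: no → false
  NOT variance granted: yes → false
  plans stamped by licensed engineer: no → false
  lot coverage between 76% and 84%: 5 in [76, 84] is false
  lot coverage ≤ 48%: 5 ≤ 48 is true
  lot area = 5611 sq ft: 65607 == 5611 is false
  NOT in historic district: yes → false
  proposed use ∈ {industrial, residential}: industrial is in the set → true
  structure height between 46 ft and 153 ft: 101 in [46, 153] is true
Combine:
[1.3] false OR false = false
[1.4] false OR false = false
[1] false OR false OR false OR false = false
[2.1.1] exactly-one(true, false, false) = true
[2.1] NOT true = false
[2] NOT false = true
[3] true → true = true
[root] false AND true AND true = false
Overall: false → denied

Denied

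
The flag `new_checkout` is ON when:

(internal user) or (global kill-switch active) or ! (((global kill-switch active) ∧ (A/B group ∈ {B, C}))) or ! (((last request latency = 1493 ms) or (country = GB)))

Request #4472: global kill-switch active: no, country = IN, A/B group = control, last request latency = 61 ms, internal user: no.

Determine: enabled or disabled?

Enabled

Atomic conditions:
  internal user: no → false
  global kill-switch active: no → false
  A/B group ∈ {B, C}: control is not in the set → false
  last request latency = 1493 ms: 61 == 1493 is false
  country = GB: IN == GB is false
Combine:
[3.1] false AND false = false
[3] NOT false = true
[4.1] false OR false = false
[4] NOT false = true
[root] false OR false OR true OR true = true
Overall: true → enabled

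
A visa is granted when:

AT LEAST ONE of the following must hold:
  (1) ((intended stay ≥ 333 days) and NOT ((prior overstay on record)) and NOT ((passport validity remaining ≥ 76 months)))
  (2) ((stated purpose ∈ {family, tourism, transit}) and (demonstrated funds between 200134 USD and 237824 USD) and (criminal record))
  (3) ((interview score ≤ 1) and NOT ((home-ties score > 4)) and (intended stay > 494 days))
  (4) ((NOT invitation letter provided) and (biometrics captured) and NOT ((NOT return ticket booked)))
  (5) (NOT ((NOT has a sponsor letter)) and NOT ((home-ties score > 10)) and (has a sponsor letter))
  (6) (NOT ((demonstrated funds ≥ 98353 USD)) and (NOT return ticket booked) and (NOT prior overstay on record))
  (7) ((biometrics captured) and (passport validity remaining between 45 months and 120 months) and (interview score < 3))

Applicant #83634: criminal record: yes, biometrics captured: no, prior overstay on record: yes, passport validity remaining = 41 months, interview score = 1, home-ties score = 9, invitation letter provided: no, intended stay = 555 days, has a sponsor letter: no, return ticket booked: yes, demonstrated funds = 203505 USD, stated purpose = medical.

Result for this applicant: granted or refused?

Atomic conditions:
  intended stay ≥ 333 days: 555 ≥ 333 is true
  prior overstay on record: yes → true
  passport validity remaining ≥ 76 months: 41 ≥ 76 is false
  stated purpose ∈ {family, tourism, transit}: medical is not in the set → false
  demonstrated funds between 200134 USD and 237824 USD: 203505 in [200134, 237824] is true
  criminal record: yes → true
  interview score ≤ 1: 1 ≤ 1 is true
  home-ties score > 4: 9 > 4 is true
  intended stay > 494 days: 555 > 494 is true
  NOT invitation letter provided: no → true
  biometrics captured: no → false
  NOT return ticket booked: yes → false
  NOT has a sponsor letter: no → true
  home-ties score > 10: 9 > 10 is false
  has a sponsor letter: no → false
  demonstrated funds ≥ 98353 USD: 203505 ≥ 98353 is true
  NOT prior overstay on record: yes → false
  passport validity remaining between 45 months and 120 months: 41 in [45, 120] is false
  interview score < 3: 1 < 3 is true
Combine:
[1.2] NOT true = false
[1.3] NOT false = true
[1] true AND false AND true = false
[2] false AND true AND true = false
[3.2] NOT true = false
[3] true AND false AND true = false
[4.3] NOT false = true
[4] true AND false AND true = false
[5.1] NOT true = false
[5.2] NOT false = true
[5] false AND true AND false = false
[6.1] NOT true = false
[6] false AND false AND false = false
[7] false AND false AND true = false
[root] false OR false OR false OR false OR false OR false OR false = false
Overall: false → refused

Refused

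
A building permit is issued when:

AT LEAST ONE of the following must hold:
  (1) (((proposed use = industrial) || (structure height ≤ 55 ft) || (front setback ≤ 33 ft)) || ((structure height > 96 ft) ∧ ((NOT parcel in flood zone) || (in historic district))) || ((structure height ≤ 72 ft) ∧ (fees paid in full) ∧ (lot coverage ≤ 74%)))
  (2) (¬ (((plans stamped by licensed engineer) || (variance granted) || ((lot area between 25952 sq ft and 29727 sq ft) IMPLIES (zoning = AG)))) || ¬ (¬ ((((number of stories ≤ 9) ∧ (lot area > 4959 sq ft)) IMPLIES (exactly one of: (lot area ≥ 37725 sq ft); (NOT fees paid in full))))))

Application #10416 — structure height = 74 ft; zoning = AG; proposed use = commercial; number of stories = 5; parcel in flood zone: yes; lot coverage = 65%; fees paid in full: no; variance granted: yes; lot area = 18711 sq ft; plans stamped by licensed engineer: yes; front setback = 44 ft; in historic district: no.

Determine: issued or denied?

Issued

Atomic conditions:
  proposed use = industrial: commercial == industrial is false
  structure height ≤ 55 ft: 74 ≤ 55 is false
  front setback ≤ 33 ft: 44 ≤ 33 is false
  structure height > 96 ft: 74 > 96 is false
  NOT parcel in flood zone: yes → false
  in historic district: no → false
  structure height ≤ 72 ft: 74 ≤ 72 is false
  fees paid in full: no → false
  lot coverage ≤ 74%: 65 ≤ 74 is true
  plans stamped by licensed engineer: yes → true
  variance granted: yes → true
  lot area between 25952 sq ft and 29727 sq ft: 18711 in [25952, 29727] is false
  zoning = AG: AG == AG is true
  number of stories ≤ 9: 5 ≤ 9 is true
  lot area > 4959 sq ft: 18711 > 4959 is true
  lot area ≥ 37725 sq ft: 18711 ≥ 37725 is false
  NOT fees paid in full: no → true
Combine:
[1.1] false OR false OR false = false
[1.2.2] false OR false = false
[1.2] false AND false = false
[1.3] false AND false AND true = false
[1] false OR false OR false = false
[2.1.1.3] false → true (antecedent false ⇒ implication holds) = true
[2.1.1] true OR true OR true = true
[2.1] NOT true = false
[2.2.1.1.1] true AND true = true
[2.2.1.1.2] exactly-one(false, true) = true
[2.2.1.1] true → true = true
[2.2.1] NOT true = false
[2.2] NOT false = true
[2] false OR true = true
[root] false OR true = true
Overall: true → issued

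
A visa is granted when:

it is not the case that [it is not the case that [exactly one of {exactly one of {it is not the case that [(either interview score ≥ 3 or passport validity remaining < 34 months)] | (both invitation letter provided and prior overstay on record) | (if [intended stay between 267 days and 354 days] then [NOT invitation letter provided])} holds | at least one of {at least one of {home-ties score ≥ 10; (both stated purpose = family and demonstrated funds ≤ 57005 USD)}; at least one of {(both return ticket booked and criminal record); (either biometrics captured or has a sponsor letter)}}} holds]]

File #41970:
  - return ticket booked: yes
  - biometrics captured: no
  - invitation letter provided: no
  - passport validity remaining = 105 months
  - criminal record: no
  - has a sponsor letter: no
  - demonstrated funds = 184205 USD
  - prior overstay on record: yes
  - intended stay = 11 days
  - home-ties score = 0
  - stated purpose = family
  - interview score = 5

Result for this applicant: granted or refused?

Granted

Atomic conditions:
  interview score ≥ 3: 5 ≥ 3 is true
  passport validity remaining < 34 months: 105 < 34 is false
  invitation letter provided: no → false
  prior overstay on record: yes → true
  intended stay between 267 days and 354 days: 11 in [267, 354] is false
  NOT invitation letter provided: no → true
  home-ties score ≥ 10: 0 ≥ 10 is false
  stated purpose = family: family == family is true
  demonstrated funds ≤ 57005 USD: 184205 ≤ 57005 is false
  return ticket booked: yes → true
  criminal record: no → false
  biometrics captured: no → false
  has a sponsor letter: no → false
Combine:
[1.1.1.1.1] true OR false = true
[1.1.1.1] NOT true = false
[1.1.1.2] false AND true = false
[1.1.1.3] false → true (antecedent false ⇒ implication holds) = true
[1.1.1] exactly-one(false, false, true) = true
[1.1.2.1.2] true AND false = false
[1.1.2.1] false OR false = false
[1.1.2.2.1] true AND false = false
[1.1.2.2.2] false OR false = false
[1.1.2.2] false OR false = false
[1.1.2] false OR false = false
[1.1] exactly-one(true, false) = true
[1] NOT true = false
[root] NOT false = true
Overall: true → granted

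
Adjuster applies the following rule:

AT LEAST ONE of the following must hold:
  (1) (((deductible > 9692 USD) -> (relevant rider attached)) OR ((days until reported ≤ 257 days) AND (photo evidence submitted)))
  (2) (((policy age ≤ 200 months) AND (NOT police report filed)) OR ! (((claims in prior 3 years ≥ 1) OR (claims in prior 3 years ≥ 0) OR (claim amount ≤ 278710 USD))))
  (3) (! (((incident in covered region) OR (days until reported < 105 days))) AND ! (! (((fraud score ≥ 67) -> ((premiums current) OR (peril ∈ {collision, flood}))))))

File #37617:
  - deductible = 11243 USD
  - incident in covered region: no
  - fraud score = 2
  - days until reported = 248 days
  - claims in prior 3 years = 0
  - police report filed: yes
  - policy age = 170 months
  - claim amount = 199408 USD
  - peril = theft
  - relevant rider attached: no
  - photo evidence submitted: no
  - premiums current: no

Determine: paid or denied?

Atomic conditions:
  deductible > 9692 USD: 11243 > 9692 is true
  relevant rider attached: no → false
  days until reported ≤ 257 days: 248 ≤ 257 is true
  photo evidence submitted: no → false
  policy age ≤ 200 months: 170 ≤ 200 is true
  NOT police report filed: yes → false
  claims in prior 3 years ≥ 1: 0 ≥ 1 is false
  claims in prior 3 years ≥ 0: 0 ≥ 0 is true
  claim amount ≤ 278710 USD: 199408 ≤ 278710 is true
  incident in covered region: no → false
  days until reported < 105 days: 248 < 105 is false
  fraud score ≥ 67: 2 ≥ 67 is false
  premiums current: no → false
  peril ∈ {collision, flood}: theft is not in the set → false
Combine:
[1.1] true → false = false
[1.2] true AND false = false
[1] false OR false = false
[2.1] true AND false = false
[2.2.1] false OR true OR true = true
[2.2] NOT true = false
[2] false OR false = false
[3.1.1] false OR false = false
[3.1] NOT false = true
[3.2.1.1.2] false OR false = false
[3.2.1.1] false → false (antecedent false ⇒ implication holds) = true
[3.2.1] NOT true = false
[3.2] NOT false = true
[3] true AND true = true
[root] false OR false OR true = true
Overall: true → paid

Paid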